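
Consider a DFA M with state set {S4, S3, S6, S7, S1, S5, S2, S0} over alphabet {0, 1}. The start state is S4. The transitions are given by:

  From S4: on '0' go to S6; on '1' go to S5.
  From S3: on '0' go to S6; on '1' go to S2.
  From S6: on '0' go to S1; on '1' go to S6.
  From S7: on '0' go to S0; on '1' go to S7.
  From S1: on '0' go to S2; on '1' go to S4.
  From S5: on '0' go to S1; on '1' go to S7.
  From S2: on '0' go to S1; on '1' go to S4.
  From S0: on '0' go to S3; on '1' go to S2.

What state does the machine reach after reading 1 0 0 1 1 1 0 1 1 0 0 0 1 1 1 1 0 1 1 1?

S4 → S5 → S1 → S2 → S4 → S5 → S7 → S0 → S2 → S4 → S6 → S1 → S2 → S4 → S5 → S7 → S7 → S0 → S2 → S4 → S5

S5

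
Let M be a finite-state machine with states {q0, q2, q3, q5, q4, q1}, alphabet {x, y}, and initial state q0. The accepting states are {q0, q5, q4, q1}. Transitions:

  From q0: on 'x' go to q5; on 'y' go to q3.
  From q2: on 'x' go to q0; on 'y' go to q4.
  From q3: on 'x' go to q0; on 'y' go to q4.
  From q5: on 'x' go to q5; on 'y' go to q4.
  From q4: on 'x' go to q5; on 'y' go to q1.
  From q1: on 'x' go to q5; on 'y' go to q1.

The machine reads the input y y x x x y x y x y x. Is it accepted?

Yes

Trace: q0 -y-> q3 -y-> q4 -x-> q5 -x-> q5 -x-> q5 -y-> q4 -x-> q5 -y-> q4 -x-> q5 -y-> q4 -x-> q5
End state q5 is accepting.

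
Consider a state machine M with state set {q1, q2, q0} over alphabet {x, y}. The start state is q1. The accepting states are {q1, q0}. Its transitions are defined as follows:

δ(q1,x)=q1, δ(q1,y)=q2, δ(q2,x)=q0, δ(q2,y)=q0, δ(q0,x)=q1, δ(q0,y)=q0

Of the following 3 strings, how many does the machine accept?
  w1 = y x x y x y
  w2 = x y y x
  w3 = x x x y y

w1:
  start at q1
  read 'y': q1 → q2
  read 'x': q2 → q0
  read 'x': q0 → q1
  read 'y': q1 → q2
  read 'x': q2 → q0
  read 'y': q0 → q0
  end q0, accepted
w2:
  start at q1
  read 'x': q1 → q1
  read 'y': q1 → q2
  read 'y': q2 → q0
  read 'x': q0 → q1
  end q1, accepted
w3:
  start at q1
  read 'x': q1 → q1
  read 'x': q1 → q1
  read 'x': q1 → q1
  read 'y': q1 → q2
  read 'y': q2 → q0
  end q0, accepted

3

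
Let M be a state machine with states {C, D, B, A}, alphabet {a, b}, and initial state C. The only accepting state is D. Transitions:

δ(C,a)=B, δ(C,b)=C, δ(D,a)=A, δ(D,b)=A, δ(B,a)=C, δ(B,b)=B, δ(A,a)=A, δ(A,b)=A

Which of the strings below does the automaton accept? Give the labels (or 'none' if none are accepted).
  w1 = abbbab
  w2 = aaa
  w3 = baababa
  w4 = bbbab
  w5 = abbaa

none

w1: Trace: C -a-> B -b-> B -b-> B -b-> B -a-> C -b-> C  → end C, rejected
w2: Trace: C -a-> B -a-> C -a-> B  → end B, rejected
w3: Trace: C -b-> C -a-> B -a-> C -b-> C -a-> B -b-> B -a-> C  → end C, rejected
w4: Trace: C -b-> C -b-> C -b-> C -a-> B -b-> B  → end B, rejected
w5: Trace: C -a-> B -b-> B -b-> B -a-> C -a-> B  → end B, rejected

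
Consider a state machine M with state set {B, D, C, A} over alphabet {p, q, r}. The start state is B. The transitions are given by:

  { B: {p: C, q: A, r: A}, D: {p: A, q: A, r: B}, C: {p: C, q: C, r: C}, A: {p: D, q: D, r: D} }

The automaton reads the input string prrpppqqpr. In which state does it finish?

Trace: B -p-> C -r-> C -r-> C -p-> C -p-> C -p-> C -q-> C -q-> C -p-> C -r-> C

C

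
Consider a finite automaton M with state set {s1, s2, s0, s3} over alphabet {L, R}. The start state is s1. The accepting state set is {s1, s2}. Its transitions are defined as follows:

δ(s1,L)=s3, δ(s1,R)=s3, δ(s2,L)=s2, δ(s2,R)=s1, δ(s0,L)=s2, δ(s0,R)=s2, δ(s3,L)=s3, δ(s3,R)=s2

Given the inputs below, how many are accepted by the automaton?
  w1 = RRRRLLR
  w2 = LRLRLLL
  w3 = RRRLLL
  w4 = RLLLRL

2

w1: s1 → s3 → s2 → s1 → s3 → s3 → s3 → s2  → end s2, accepted
w2: s1 → s3 → s2 → s2 → s1 → s3 → s3 → s3  → end s3, rejected
w3: s1 → s3 → s2 → s1 → s3 → s3 → s3  → end s3, rejected
w4: s1 → s3 → s3 → s3 → s3 → s2 → s2  → end s2, accepted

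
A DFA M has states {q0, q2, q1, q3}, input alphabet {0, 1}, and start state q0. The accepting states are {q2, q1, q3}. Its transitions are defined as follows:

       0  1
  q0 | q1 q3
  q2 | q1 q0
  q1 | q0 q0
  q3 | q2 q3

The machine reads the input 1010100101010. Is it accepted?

q0 → q3 → q2 → q0 → q1 → q0 → q1 → q0 → q3 → q2 → q0 → q1 → q0 → q1
End state q1 is accepting.

Yes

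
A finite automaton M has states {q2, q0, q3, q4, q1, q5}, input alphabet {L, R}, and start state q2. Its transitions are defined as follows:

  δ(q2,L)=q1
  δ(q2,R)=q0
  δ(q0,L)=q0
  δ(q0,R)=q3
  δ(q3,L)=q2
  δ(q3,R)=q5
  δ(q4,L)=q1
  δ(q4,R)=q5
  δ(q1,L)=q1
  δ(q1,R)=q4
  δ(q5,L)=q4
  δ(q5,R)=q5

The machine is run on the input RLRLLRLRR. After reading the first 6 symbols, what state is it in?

q2 → q0 → q0 → q3 → q2 → q1 → q4
After 6 symbols: q4.

q4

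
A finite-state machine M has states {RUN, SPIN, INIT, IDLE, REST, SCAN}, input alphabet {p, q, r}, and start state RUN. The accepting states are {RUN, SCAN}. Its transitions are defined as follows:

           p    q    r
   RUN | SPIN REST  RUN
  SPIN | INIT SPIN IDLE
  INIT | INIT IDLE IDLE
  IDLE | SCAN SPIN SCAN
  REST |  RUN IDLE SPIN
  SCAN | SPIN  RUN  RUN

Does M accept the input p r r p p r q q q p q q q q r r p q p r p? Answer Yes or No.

start at RUN
read 'p': RUN → SPIN
read 'r': SPIN → IDLE
read 'r': IDLE → SCAN
read 'p': SCAN → SPIN
read 'p': SPIN → INIT
read 'r': INIT → IDLE
read 'q': IDLE → SPIN
read 'q': SPIN → SPIN
read 'q': SPIN → SPIN
read 'p': SPIN → INIT
read 'q': INIT → IDLE
read 'q': IDLE → SPIN
read 'q': SPIN → SPIN
read 'q': SPIN → SPIN
read 'r': SPIN → IDLE
read 'r': IDLE → SCAN
read 'p': SCAN → SPIN
read 'q': SPIN → SPIN
read 'p': SPIN → INIT
read 'r': INIT → IDLE
read 'p': IDLE → SCAN
End state SCAN is accepting.

Yes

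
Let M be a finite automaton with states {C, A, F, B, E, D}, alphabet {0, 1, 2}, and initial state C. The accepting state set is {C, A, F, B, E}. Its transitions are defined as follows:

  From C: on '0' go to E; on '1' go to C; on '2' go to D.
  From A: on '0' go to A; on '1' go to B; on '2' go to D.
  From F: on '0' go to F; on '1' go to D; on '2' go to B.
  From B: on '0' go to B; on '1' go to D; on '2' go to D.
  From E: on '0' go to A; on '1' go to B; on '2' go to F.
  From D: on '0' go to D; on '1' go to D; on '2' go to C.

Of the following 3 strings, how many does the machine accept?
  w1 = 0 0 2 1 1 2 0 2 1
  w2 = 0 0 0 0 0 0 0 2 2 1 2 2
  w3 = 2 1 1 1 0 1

1

w1:
  start at C
  read '0': C → E
  read '0': E → A
  read '2': A → D
  read '1': D → D
  read '1': D → D
  read '2': D → C
  read '0': C → E
  read '2': E → F
  read '1': F → D
  end D, rejected
w2:
  start at C
  read '0': C → E
  read '0': E → A
  read '0': A → A
  read '0': A → A
  read '0': A → A
  read '0': A → A
  read '0': A → A
  read '2': A → D
  read '2': D → C
  read '1': C → C
  read '2': C → D
  read '2': D → C
  end C, accepted
w3:
  start at C
  read '2': C → D
  read '1': D → D
  read '1': D → D
  read '1': D → D
  read '0': D → D
  read '1': D → D
  end D, rejected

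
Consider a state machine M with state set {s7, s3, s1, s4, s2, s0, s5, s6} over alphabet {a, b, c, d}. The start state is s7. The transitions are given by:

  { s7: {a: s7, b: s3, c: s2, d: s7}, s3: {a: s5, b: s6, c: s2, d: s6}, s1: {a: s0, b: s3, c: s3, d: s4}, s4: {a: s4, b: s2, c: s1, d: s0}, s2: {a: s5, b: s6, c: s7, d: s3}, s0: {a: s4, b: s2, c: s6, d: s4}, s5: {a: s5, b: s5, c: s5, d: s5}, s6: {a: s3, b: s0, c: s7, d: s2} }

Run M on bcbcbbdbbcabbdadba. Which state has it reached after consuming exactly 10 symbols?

s7 → s3 → s2 → s6 → s7 → s3 → s6 → s2 → s6 → s0 → s6
After 10 symbols: s6.

s6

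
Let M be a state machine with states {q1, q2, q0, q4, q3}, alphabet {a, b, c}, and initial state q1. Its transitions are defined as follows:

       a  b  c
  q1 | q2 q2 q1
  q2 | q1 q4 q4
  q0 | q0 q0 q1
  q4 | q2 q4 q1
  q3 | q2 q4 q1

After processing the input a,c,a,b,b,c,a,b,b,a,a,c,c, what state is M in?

q1

q1 → q2 → q4 → q2 → q4 → q4 → q1 → q2 → q4 → q4 → q2 → q1 → q1 → q1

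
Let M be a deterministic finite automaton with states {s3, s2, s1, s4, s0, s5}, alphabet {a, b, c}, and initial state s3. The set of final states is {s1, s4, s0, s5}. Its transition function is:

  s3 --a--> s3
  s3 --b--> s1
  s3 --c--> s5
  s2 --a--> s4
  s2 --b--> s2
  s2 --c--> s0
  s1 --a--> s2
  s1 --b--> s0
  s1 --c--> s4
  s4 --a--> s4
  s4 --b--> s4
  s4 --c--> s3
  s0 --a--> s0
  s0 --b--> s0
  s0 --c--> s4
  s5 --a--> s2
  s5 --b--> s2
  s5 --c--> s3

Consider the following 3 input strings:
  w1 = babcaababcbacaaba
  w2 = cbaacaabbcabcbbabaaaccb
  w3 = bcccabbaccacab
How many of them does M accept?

w1:
  start at s3
  read 'b': s3 → s1
  read 'a': s1 → s2
  read 'b': s2 → s2
  read 'c': s2 → s0
  read 'a': s0 → s0
  read 'a': s0 → s0
  read 'b': s0 → s0
  read 'a': s0 → s0
  read 'b': s0 → s0
  read 'c': s0 → s4
  read 'b': s4 → s4
  read 'a': s4 → s4
  read 'c': s4 → s3
  read 'a': s3 → s3
  read 'a': s3 → s3
  read 'b': s3 → s1
  read 'a': s1 → s2
  end s2, rejected
w2:
  start at s3
  read 'c': s3 → s5
  read 'b': s5 → s2
  read 'a': s2 → s4
  read 'a': s4 → s4
  read 'c': s4 → s3
  read 'a': s3 → s3
  read 'a': s3 → s3
  read 'b': s3 → s1
  read 'b': s1 → s0
  read 'c': s0 → s4
  read 'a': s4 → s4
  read 'b': s4 → s4
  read 'c': s4 → s3
  read 'b': s3 → s1
  read 'b': s1 → s0
  read 'a': s0 → s0
  read 'b': s0 → s0
  read 'a': s0 → s0
  read 'a': s0 → s0
  read 'a': s0 → s0
  read 'c': s0 → s4
  read 'c': s4 → s3
  read 'b': s3 → s1
  end s1, accepted
w3:
  start at s3
  read 'b': s3 → s1
  read 'c': s1 → s4
  read 'c': s4 → s3
  read 'c': s3 → s5
  read 'a': s5 → s2
  read 'b': s2 → s2
  read 'b': s2 → s2
  read 'a': s2 → s4
  read 'c': s4 → s3
  read 'c': s3 → s5
  read 'a': s5 → s2
  read 'c': s2 → s0
  read 'a': s0 → s0
  read 'b': s0 → s0
  end s0, accepted

2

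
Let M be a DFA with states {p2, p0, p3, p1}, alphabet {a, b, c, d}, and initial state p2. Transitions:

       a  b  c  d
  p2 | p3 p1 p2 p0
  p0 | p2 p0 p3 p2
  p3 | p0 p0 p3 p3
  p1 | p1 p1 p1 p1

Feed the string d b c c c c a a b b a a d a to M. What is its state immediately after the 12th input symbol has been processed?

p1

start at p2
read 'd': p2 → p0
read 'b': p0 → p0
read 'c': p0 → p3
read 'c': p3 → p3
read 'c': p3 → p3
read 'c': p3 → p3
read 'a': p3 → p0
read 'a': p0 → p2
read 'b': p2 → p1
read 'b': p1 → p1
read 'a': p1 → p1
read 'a': p1 → p1
After 12 symbols: p1.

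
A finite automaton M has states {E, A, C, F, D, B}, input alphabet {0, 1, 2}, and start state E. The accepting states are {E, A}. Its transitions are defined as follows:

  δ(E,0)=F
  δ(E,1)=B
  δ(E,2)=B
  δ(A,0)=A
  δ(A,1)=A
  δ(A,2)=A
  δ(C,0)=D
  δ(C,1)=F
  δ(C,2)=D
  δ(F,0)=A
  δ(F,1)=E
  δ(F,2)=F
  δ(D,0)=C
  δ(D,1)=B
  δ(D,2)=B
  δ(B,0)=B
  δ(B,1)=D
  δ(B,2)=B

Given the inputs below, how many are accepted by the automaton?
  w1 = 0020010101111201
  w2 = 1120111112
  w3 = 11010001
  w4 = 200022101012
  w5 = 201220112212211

w1: E → F → A → A → A → A → A → A → A → A → A → A → A → A → A → A → A  → end A, accepted
w2: E → B → D → B → B → D → B → D → B → D → B  → end B, rejected
w3: E → B → D → C → F → A → A → A → A  → end A, accepted
w4: E → B → B → B → B → B → B → D → C → F → A → A → A  → end A, accepted
w5: E → B → B → D → B → B → B → D → B → B → B → D → B → B → D → B  → end B, rejected

3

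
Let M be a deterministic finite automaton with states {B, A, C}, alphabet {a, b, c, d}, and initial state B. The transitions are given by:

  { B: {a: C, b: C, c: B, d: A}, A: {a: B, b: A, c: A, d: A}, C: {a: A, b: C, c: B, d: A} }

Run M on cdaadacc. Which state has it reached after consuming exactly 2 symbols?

start at B
read 'c': B → B
read 'd': B → A
After 2 symbols: A.

A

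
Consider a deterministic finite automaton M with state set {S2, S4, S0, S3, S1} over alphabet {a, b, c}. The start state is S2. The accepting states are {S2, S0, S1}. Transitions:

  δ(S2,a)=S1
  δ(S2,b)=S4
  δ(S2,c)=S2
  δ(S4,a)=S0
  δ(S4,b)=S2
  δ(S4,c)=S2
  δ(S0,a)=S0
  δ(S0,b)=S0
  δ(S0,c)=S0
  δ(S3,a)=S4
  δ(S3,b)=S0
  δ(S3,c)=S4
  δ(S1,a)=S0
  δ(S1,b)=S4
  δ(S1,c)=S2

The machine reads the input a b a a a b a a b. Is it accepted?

start at S2
read 'a': S2 → S1
read 'b': S1 → S4
read 'a': S4 → S0
read 'a': S0 → S0
read 'a': S0 → S0
read 'b': S0 → S0
read 'a': S0 → S0
read 'a': S0 → S0
read 'b': S0 → S0
End state S0 is accepting.

Yes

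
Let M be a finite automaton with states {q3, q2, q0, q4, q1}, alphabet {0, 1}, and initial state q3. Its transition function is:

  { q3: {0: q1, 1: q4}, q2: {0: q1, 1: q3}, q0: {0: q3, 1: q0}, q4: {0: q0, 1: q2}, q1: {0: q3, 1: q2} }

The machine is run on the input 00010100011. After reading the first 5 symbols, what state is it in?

q1

Trace: q3 -0-> q1 -0-> q3 -0-> q1 -1-> q2 -0-> q1
After 5 symbols: q1.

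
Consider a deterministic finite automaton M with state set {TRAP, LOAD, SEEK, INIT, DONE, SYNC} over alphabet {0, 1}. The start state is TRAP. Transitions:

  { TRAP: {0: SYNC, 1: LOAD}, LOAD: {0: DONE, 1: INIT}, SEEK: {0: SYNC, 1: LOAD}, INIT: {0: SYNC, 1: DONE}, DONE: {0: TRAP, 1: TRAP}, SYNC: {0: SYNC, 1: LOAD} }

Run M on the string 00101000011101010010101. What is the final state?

TRAP → SYNC → SYNC → LOAD → DONE → TRAP → SYNC → SYNC → SYNC → SYNC → LOAD → INIT → DONE → TRAP → LOAD → DONE → TRAP → SYNC → SYNC → LOAD → DONE → TRAP → SYNC → LOAD

LOAD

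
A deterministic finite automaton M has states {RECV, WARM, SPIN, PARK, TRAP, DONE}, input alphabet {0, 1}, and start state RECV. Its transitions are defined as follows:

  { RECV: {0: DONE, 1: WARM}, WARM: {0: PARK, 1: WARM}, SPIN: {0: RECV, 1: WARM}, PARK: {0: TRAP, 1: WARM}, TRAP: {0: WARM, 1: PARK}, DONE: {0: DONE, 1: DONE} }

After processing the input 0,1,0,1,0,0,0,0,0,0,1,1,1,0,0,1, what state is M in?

DONE

RECV → DONE → DONE → DONE → DONE → DONE → DONE → DONE → DONE → DONE → DONE → DONE → DONE → DONE → DONE → DONE → DONE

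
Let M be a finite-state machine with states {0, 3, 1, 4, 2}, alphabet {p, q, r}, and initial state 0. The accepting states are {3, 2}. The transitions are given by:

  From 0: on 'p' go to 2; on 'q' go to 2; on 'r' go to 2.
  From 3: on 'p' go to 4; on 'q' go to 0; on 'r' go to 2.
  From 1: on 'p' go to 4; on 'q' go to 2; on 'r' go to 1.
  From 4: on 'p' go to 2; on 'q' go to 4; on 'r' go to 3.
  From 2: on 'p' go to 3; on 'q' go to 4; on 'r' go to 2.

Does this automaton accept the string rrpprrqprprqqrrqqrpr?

Trace: 0 -r-> 2 -r-> 2 -p-> 3 -p-> 4 -r-> 3 -r-> 2 -q-> 4 -p-> 2 -r-> 2 -p-> 3 -r-> 2 -q-> 4 -q-> 4 -r-> 3 -r-> 2 -q-> 4 -q-> 4 -r-> 3 -p-> 4 -r-> 3
End state 3 is accepting.

Yes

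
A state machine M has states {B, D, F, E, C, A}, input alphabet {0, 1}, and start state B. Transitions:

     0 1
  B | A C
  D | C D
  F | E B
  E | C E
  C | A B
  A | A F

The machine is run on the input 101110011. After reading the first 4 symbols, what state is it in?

start at B
read '1': B → C
read '0': C → A
read '1': A → F
read '1': F → B
After 4 symbols: B.

B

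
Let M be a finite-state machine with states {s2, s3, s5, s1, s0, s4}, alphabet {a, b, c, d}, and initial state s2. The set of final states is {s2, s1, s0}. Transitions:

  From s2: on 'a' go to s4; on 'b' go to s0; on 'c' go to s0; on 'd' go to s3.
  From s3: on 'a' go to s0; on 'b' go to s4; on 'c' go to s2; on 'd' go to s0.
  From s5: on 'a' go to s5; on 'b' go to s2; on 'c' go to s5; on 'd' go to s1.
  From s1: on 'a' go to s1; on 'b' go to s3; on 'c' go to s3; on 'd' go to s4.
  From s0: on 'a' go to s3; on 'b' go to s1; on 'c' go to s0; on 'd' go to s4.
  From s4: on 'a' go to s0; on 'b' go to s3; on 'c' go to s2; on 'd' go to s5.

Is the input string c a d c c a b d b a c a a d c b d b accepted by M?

No

start at s2
read 'c': s2 → s0
read 'a': s0 → s3
read 'd': s3 → s0
read 'c': s0 → s0
read 'c': s0 → s0
read 'a': s0 → s3
read 'b': s3 → s4
read 'd': s4 → s5
read 'b': s5 → s2
read 'a': s2 → s4
read 'c': s4 → s2
read 'a': s2 → s4
read 'a': s4 → s0
read 'd': s0 → s4
read 'c': s4 → s2
read 'b': s2 → s0
read 'd': s0 → s4
read 'b': s4 → s3
End state s3 is not accepting.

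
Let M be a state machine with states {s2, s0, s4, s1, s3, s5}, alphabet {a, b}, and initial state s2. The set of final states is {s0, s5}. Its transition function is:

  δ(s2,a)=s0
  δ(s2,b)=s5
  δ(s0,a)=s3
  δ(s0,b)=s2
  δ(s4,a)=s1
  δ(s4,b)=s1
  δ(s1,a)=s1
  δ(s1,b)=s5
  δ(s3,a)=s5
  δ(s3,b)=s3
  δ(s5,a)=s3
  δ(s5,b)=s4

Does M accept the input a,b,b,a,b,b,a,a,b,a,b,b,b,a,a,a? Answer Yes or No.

No

start at s2
read 'a': s2 → s0
read 'b': s0 → s2
read 'b': s2 → s5
read 'a': s5 → s3
read 'b': s3 → s3
read 'b': s3 → s3
read 'a': s3 → s5
read 'a': s5 → s3
read 'b': s3 → s3
read 'a': s3 → s5
read 'b': s5 → s4
read 'b': s4 → s1
read 'b': s1 → s5
read 'a': s5 → s3
read 'a': s3 → s5
read 'a': s5 → s3
End state s3 is not accepting.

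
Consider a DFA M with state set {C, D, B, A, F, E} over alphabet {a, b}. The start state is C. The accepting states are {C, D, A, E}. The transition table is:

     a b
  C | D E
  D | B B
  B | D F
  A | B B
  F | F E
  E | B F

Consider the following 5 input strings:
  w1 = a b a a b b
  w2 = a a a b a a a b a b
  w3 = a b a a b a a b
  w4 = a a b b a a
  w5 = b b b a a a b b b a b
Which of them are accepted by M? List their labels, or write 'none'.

w1: C → D → B → D → B → F → E  → end E, accepted
w2: C → D → B → D → B → D → B → D → B → D → B  → end B, rejected
w3: C → D → B → D → B → F → F → F → E  → end E, accepted
w4: C → D → B → F → E → B → D  → end D, accepted
w5: C → E → F → E → B → D → B → F → E → F → F → E  → end E, accepted

w1, w3, w4, w5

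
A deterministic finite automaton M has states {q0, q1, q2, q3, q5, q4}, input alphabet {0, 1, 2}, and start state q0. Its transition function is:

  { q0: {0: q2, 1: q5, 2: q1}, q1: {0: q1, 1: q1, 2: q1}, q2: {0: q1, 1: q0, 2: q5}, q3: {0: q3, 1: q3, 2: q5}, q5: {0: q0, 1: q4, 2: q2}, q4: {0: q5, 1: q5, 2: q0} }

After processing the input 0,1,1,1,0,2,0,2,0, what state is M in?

q0 → q2 → q0 → q5 → q4 → q5 → q2 → q1 → q1 → q1

q1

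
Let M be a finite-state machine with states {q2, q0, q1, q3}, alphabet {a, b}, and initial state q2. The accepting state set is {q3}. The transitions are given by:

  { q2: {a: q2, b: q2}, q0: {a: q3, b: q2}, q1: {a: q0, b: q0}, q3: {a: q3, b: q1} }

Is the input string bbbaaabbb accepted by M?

No

q2 → q2 → q2 → q2 → q2 → q2 → q2 → q2 → q2 → q2
End state q2 is not accepting.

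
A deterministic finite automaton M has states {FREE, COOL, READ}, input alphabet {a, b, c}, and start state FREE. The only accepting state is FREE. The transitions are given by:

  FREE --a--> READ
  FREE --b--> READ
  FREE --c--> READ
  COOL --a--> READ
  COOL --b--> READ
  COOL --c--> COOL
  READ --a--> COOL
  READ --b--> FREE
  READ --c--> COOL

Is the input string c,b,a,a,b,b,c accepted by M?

No

start at FREE
read 'c': FREE → READ
read 'b': READ → FREE
read 'a': FREE → READ
read 'a': READ → COOL
read 'b': COOL → READ
read 'b': READ → FREE
read 'c': FREE → READ
End state READ is not accepting.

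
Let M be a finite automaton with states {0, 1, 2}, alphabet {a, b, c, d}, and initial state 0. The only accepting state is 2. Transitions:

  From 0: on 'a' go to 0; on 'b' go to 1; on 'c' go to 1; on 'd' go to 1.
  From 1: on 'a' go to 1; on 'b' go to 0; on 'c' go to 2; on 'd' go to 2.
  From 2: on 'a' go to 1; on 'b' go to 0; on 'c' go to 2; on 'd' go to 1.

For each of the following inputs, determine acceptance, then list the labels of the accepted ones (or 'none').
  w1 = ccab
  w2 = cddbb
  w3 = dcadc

w3

w1:
  start at 0
  read 'c': 0 → 1
  read 'c': 1 → 2
  read 'a': 2 → 1
  read 'b': 1 → 0
  end 0, rejected
w2:
  start at 0
  read 'c': 0 → 1
  read 'd': 1 → 2
  read 'd': 2 → 1
  read 'b': 1 → 0
  read 'b': 0 → 1
  end 1, rejected
w3:
  start at 0
  read 'd': 0 → 1
  read 'c': 1 → 2
  read 'a': 2 → 1
  read 'd': 1 → 2
  read 'c': 2 → 2
  end 2, accepted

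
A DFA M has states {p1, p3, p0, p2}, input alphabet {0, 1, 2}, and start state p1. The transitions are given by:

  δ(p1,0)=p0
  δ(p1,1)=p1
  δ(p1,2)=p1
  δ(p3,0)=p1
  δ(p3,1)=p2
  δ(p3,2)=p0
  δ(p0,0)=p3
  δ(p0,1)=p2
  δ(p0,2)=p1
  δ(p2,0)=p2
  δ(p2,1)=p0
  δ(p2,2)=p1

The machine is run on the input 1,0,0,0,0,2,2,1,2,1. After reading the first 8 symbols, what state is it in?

start at p1
read '1': p1 → p1
read '0': p1 → p0
read '0': p0 → p3
read '0': p3 → p1
read '0': p1 → p0
read '2': p0 → p1
read '2': p1 → p1
read '1': p1 → p1
After 8 symbols: p1.

p1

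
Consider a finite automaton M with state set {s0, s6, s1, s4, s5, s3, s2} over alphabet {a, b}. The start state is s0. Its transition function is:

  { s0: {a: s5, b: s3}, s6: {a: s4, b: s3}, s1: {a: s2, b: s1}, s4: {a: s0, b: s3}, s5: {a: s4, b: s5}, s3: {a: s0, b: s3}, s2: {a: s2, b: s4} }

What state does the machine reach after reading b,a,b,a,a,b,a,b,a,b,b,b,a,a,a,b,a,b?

Trace: s0 -b-> s3 -a-> s0 -b-> s3 -a-> s0 -a-> s5 -b-> s5 -a-> s4 -b-> s3 -a-> s0 -b-> s3 -b-> s3 -b-> s3 -a-> s0 -a-> s5 -a-> s4 -b-> s3 -a-> s0 -b-> s3

s3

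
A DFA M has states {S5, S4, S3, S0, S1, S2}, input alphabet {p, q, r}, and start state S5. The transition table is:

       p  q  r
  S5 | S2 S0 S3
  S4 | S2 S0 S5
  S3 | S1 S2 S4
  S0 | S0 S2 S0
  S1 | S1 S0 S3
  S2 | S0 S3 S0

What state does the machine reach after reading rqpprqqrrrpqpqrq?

S2

start at S5
read 'r': S5 → S3
read 'q': S3 → S2
read 'p': S2 → S0
read 'p': S0 → S0
read 'r': S0 → S0
read 'q': S0 → S2
read 'q': S2 → S3
read 'r': S3 → S4
read 'r': S4 → S5
read 'r': S5 → S3
read 'p': S3 → S1
read 'q': S1 → S0
read 'p': S0 → S0
read 'q': S0 → S2
read 'r': S2 → S0
read 'q': S0 → S2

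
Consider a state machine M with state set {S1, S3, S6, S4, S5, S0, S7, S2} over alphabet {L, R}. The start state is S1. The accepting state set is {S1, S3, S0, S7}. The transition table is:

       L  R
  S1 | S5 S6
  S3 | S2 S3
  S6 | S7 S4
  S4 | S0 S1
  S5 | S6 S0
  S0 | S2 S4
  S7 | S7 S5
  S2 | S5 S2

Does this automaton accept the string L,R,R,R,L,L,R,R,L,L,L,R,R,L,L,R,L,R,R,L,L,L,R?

S1 → S5 → S0 → S4 → S1 → S5 → S6 → S4 → S1 → S5 → S6 → S7 → S5 → S0 → S2 → S5 → S0 → S2 → S2 → S2 → S5 → S6 → S7 → S5
End state S5 is not accepting.

No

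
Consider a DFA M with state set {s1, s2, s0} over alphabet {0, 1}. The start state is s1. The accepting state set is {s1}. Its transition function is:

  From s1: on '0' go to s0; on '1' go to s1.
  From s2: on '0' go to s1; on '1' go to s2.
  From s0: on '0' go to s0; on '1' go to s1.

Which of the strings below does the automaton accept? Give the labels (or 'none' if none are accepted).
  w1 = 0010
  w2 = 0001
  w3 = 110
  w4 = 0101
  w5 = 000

w1: s1 → s0 → s0 → s1 → s0  → end s0, rejected
w2: s1 → s0 → s0 → s0 → s1  → end s1, accepted
w3: s1 → s1 → s1 → s0  → end s0, rejected
w4: s1 → s0 → s1 → s0 → s1  → end s1, accepted
w5: s1 → s0 → s0 → s0  → end s0, rejected

w2, w4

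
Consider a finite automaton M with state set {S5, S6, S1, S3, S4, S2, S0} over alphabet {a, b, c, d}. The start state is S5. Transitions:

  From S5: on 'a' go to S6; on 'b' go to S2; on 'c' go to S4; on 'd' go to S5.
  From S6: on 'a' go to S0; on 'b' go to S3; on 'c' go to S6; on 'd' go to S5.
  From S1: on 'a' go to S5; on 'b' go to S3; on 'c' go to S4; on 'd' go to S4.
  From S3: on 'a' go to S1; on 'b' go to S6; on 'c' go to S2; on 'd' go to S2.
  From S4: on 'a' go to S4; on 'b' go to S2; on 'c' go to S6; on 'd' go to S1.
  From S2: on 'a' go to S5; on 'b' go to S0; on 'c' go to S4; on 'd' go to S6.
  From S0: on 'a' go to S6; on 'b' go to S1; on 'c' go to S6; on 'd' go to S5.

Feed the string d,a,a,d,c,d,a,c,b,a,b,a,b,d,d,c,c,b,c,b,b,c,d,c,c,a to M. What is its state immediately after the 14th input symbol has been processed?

S6

Trace: S5 -d-> S5 -a-> S6 -a-> S0 -d-> S5 -c-> S4 -d-> S1 -a-> S5 -c-> S4 -b-> S2 -a-> S5 -b-> S2 -a-> S5 -b-> S2 -d-> S6
After 14 symbols: S6.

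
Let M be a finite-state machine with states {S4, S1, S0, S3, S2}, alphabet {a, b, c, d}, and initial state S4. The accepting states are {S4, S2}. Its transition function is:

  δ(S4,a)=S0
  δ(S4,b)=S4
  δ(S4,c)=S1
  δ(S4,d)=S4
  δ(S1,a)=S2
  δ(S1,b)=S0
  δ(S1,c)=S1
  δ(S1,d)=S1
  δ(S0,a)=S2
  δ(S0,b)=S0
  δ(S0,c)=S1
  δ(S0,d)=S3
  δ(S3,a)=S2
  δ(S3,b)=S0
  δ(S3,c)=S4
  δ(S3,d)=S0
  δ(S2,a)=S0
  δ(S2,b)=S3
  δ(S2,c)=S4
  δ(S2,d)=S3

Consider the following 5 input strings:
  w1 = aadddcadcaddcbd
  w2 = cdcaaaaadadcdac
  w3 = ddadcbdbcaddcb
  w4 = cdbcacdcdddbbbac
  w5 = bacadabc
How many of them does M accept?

w1:
  start at S4
  read 'a': S4 → S0
  read 'a': S0 → S2
  read 'd': S2 → S3
  read 'd': S3 → S0
  read 'd': S0 → S3
  read 'c': S3 → S4
  read 'a': S4 → S0
  read 'd': S0 → S3
  read 'c': S3 → S4
  read 'a': S4 → S0
  read 'd': S0 → S3
  read 'd': S3 → S0
  read 'c': S0 → S1
  read 'b': S1 → S0
  read 'd': S0 → S3
  end S3, rejected
w2:
  start at S4
  read 'c': S4 → S1
  read 'd': S1 → S1
  read 'c': S1 → S1
  read 'a': S1 → S2
  read 'a': S2 → S0
  read 'a': S0 → S2
  read 'a': S2 → S0
  read 'a': S0 → S2
  read 'd': S2 → S3
  read 'a': S3 → S2
  read 'd': S2 → S3
  read 'c': S3 → S4
  read 'd': S4 → S4
  read 'a': S4 → S0
  read 'c': S0 → S1
  end S1, rejected
w3:
  start at S4
  read 'd': S4 → S4
  read 'd': S4 → S4
  read 'a': S4 → S0
  read 'd': S0 → S3
  read 'c': S3 → S4
  read 'b': S4 → S4
  read 'd': S4 → S4
  read 'b': S4 → S4
  read 'c': S4 → S1
  read 'a': S1 → S2
  read 'd': S2 → S3
  read 'd': S3 → S0
  read 'c': S0 → S1
  read 'b': S1 → S0
  end S0, rejected
w4:
  start at S4
  read 'c': S4 → S1
  read 'd': S1 → S1
  read 'b': S1 → S0
  read 'c': S0 → S1
  read 'a': S1 → S2
  read 'c': S2 → S4
  read 'd': S4 → S4
  read 'c': S4 → S1
  read 'd': S1 → S1
  read 'd': S1 → S1
  read 'd': S1 → S1
  read 'b': S1 → S0
  read 'b': S0 → S0
  read 'b': S0 → S0
  read 'a': S0 → S2
  read 'c': S2 → S4
  end S4, accepted
w5:
  start at S4
  read 'b': S4 → S4
  read 'a': S4 → S0
  read 'c': S0 → S1
  read 'a': S1 → S2
  read 'd': S2 → S3
  read 'a': S3 → S2
  read 'b': S2 → S3
  read 'c': S3 → S4
  end S4, accepted

2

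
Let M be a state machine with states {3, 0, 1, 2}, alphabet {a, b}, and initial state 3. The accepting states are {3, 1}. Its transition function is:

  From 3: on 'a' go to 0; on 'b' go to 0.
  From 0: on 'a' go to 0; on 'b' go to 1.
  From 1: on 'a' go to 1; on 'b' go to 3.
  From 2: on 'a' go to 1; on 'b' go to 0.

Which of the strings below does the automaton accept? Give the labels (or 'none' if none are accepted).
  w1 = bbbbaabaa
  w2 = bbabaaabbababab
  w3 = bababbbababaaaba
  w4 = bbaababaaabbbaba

w1: Trace: 3 -b-> 0 -b-> 1 -b-> 3 -b-> 0 -a-> 0 -a-> 0 -b-> 1 -a-> 1 -a-> 1  → end 1, accepted
w2: Trace: 3 -b-> 0 -b-> 1 -a-> 1 -b-> 3 -a-> 0 -a-> 0 -a-> 0 -b-> 1 -b-> 3 -a-> 0 -b-> 1 -a-> 1 -b-> 3 -a-> 0 -b-> 1  → end 1, accepted
w3: Trace: 3 -b-> 0 -a-> 0 -b-> 1 -a-> 1 -b-> 3 -b-> 0 -b-> 1 -a-> 1 -b-> 3 -a-> 0 -b-> 1 -a-> 1 -a-> 1 -a-> 1 -b-> 3 -a-> 0  → end 0, rejected
w4: Trace: 3 -b-> 0 -b-> 1 -a-> 1 -a-> 1 -b-> 3 -a-> 0 -b-> 1 -a-> 1 -a-> 1 -a-> 1 -b-> 3 -b-> 0 -b-> 1 -a-> 1 -b-> 3 -a-> 0  → end 0, rejected

w1, w2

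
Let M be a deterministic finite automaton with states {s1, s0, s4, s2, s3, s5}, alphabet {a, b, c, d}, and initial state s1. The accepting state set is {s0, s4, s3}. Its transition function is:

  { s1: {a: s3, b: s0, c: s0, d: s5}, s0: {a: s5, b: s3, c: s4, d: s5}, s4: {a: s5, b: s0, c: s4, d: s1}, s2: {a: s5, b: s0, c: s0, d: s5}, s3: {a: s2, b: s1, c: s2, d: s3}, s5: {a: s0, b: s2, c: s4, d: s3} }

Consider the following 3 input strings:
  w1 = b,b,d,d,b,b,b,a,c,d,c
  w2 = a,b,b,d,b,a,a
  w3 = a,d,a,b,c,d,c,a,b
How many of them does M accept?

2

w1: s1 → s0 → s3 → s3 → s3 → s1 → s0 → s3 → s2 → s0 → s5 → s4  → end s4, accepted
w2: s1 → s3 → s1 → s0 → s5 → s2 → s5 → s0  → end s0, accepted
w3: s1 → s3 → s3 → s2 → s0 → s4 → s1 → s0 → s5 → s2  → end s2, rejected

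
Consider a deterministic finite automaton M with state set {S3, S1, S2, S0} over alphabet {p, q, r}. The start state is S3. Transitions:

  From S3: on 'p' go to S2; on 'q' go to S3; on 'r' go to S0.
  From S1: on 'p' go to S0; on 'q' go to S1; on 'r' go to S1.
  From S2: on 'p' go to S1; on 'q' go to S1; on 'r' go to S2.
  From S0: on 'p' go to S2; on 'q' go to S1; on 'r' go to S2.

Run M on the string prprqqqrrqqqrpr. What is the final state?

S2

Trace: S3 -p-> S2 -r-> S2 -p-> S1 -r-> S1 -q-> S1 -q-> S1 -q-> S1 -r-> S1 -r-> S1 -q-> S1 -q-> S1 -q-> S1 -r-> S1 -p-> S0 -r-> S2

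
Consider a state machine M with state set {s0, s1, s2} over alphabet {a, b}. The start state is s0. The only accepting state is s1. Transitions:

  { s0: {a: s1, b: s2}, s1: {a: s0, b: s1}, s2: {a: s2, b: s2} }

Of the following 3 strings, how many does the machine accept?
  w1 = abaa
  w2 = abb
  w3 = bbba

2

w1: Trace: s0 -a-> s1 -b-> s1 -a-> s0 -a-> s1  → end s1, accepted
w2: Trace: s0 -a-> s1 -b-> s1 -b-> s1  → end s1, accepted
w3: Trace: s0 -b-> s2 -b-> s2 -b-> s2 -a-> s2  → end s2, rejected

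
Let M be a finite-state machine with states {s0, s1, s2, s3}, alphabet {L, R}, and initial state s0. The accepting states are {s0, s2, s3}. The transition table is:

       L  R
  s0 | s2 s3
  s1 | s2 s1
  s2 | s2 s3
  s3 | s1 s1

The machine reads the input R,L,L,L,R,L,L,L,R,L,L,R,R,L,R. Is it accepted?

Trace: s0 -R-> s3 -L-> s1 -L-> s2 -L-> s2 -R-> s3 -L-> s1 -L-> s2 -L-> s2 -R-> s3 -L-> s1 -L-> s2 -R-> s3 -R-> s1 -L-> s2 -R-> s3
End state s3 is accepting.

Yes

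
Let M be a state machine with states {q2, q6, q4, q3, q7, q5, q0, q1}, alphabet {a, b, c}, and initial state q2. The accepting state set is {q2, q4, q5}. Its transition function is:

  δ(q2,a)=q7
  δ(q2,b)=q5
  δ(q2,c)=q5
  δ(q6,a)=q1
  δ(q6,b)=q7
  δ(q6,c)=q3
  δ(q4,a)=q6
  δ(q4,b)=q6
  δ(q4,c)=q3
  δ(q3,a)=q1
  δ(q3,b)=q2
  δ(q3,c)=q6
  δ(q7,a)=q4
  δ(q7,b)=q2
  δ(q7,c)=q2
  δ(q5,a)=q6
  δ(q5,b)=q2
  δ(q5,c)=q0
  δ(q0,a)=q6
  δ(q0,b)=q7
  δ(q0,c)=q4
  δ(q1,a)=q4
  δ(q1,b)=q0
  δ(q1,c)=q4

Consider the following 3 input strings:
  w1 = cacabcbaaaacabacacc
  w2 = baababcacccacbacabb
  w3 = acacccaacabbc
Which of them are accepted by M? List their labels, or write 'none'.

w1:
  start at q2
  read 'c': q2 → q5
  read 'a': q5 → q6
  read 'c': q6 → q3
  read 'a': q3 → q1
  read 'b': q1 → q0
  read 'c': q0 → q4
  read 'b': q4 → q6
  read 'a': q6 → q1
  read 'a': q1 → q4
  read 'a': q4 → q6
  read 'a': q6 → q1
  read 'c': q1 → q4
  read 'a': q4 → q6
  read 'b': q6 → q7
  read 'a': q7 → q4
  read 'c': q4 → q3
  read 'a': q3 → q1
  read 'c': q1 → q4
  read 'c': q4 → q3
  end q3, rejected
w2:
  start at q2
  read 'b': q2 → q5
  read 'a': q5 → q6
  read 'a': q6 → q1
  read 'b': q1 → q0
  read 'a': q0 → q6
  read 'b': q6 → q7
  read 'c': q7 → q2
  read 'a': q2 → q7
  read 'c': q7 → q2
  read 'c': q2 → q5
  read 'c': q5 → q0
  read 'a': q0 → q6
  read 'c': q6 → q3
  read 'b': q3 → q2
  read 'a': q2 → q7
  read 'c': q7 → q2
  read 'a': q2 → q7
  read 'b': q7 → q2
  read 'b': q2 → q5
  end q5, accepted
w3:
  start at q2
  read 'a': q2 → q7
  read 'c': q7 → q2
  read 'a': q2 → q7
  read 'c': q7 → q2
  read 'c': q2 → q5
  read 'c': q5 → q0
  read 'a': q0 → q6
  read 'a': q6 → q1
  read 'c': q1 → q4
  read 'a': q4 → q6
  read 'b': q6 → q7
  read 'b': q7 → q2
  read 'c': q2 → q5
  end q5, accepted

w2, w3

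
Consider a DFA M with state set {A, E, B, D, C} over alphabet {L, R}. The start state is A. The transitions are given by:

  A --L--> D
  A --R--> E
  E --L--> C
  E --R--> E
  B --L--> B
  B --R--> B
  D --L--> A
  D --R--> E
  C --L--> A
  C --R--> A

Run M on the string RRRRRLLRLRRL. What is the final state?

C

start at A
read 'R': A → E
read 'R': E → E
read 'R': E → E
read 'R': E → E
read 'R': E → E
read 'L': E → C
read 'L': C → A
read 'R': A → E
read 'L': E → C
read 'R': C → A
read 'R': A → E
read 'L': E → C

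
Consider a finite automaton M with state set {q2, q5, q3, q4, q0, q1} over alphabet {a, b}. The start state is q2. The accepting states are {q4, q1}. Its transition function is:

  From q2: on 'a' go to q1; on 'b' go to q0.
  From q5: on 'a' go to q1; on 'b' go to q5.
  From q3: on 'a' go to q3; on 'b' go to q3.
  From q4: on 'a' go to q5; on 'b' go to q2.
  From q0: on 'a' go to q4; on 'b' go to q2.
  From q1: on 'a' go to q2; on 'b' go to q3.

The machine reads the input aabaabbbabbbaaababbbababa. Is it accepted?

Trace: q2 -a-> q1 -a-> q2 -b-> q0 -a-> q4 -a-> q5 -b-> q5 -b-> q5 -b-> q5 -a-> q1 -b-> q3 -b-> q3 -b-> q3 -a-> q3 -a-> q3 -a-> q3 -b-> q3 -a-> q3 -b-> q3 -b-> q3 -b-> q3 -a-> q3 -b-> q3 -a-> q3 -b-> q3 -a-> q3
End state q3 is not accepting.

No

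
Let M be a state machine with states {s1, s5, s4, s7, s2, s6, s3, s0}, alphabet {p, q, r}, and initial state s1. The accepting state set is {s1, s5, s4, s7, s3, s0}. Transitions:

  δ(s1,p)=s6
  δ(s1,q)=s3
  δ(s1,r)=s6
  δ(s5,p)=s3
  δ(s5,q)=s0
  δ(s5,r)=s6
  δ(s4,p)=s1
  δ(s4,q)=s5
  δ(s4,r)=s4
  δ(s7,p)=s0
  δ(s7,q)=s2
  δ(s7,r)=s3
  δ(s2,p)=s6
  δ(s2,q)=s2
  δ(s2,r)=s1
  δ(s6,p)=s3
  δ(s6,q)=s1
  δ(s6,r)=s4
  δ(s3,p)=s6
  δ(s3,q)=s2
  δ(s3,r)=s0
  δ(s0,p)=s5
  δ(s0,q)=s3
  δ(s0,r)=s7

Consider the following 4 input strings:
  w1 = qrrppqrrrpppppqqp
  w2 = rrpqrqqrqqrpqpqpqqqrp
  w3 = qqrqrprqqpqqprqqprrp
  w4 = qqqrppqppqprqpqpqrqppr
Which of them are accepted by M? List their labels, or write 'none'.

w1: s1 → s3 → s0 → s7 → s0 → s5 → s0 → s7 → s3 → s0 → s5 → s3 → s6 → s3 → s6 → s1 → s3 → s6  → end s6, rejected
w2: s1 → s6 → s4 → s1 → s3 → s0 → s3 → s2 → s1 → s3 → s2 → s1 → s6 → s1 → s6 → s1 → s6 → s1 → s3 → s2 → s1 → s6  → end s6, rejected
w3: s1 → s3 → s2 → s1 → s3 → s0 → s5 → s6 → s1 → s3 → s6 → s1 → s3 → s6 → s4 → s5 → s0 → s5 → s6 → s4 → s1  → end s1, accepted
w4: s1 → s3 → s2 → s2 → s1 → s6 → s3 → s2 → s6 → s3 → s2 → s6 → s4 → s5 → s3 → s2 → s6 → s1 → s6 → s1 → s6 → s3 → s0  → end s0, accepted

w3, w4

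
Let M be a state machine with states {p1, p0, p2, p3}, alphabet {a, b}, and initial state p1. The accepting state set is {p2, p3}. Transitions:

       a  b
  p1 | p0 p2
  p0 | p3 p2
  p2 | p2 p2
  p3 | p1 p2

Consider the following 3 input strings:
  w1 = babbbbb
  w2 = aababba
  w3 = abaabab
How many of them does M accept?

w1:
  start at p1
  read 'b': p1 → p2
  read 'a': p2 → p2
  read 'b': p2 → p2
  read 'b': p2 → p2
  read 'b': p2 → p2
  read 'b': p2 → p2
  read 'b': p2 → p2
  end p2, accepted
w2:
  start at p1
  read 'a': p1 → p0
  read 'a': p0 → p3
  read 'b': p3 → p2
  read 'a': p2 → p2
  read 'b': p2 → p2
  read 'b': p2 → p2
  read 'a': p2 → p2
  end p2, accepted
w3:
  start at p1
  read 'a': p1 → p0
  read 'b': p0 → p2
  read 'a': p2 → p2
  read 'a': p2 → p2
  read 'b': p2 → p2
  read 'a': p2 → p2
  read 'b': p2 → p2
  end p2, accepted

3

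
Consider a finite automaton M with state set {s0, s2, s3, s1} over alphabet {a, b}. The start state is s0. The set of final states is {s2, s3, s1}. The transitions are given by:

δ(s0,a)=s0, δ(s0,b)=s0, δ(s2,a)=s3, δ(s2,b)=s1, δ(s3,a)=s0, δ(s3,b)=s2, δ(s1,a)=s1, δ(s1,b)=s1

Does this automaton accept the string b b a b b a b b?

No

Trace: s0 -b-> s0 -b-> s0 -a-> s0 -b-> s0 -b-> s0 -a-> s0 -b-> s0 -b-> s0
End state s0 is not accepting.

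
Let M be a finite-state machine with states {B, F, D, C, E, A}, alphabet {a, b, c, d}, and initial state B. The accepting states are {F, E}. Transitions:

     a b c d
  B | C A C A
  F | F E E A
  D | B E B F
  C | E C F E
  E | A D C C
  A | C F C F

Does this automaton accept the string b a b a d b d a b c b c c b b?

No

Trace: B -b-> A -a-> C -b-> C -a-> E -d-> C -b-> C -d-> E -a-> A -b-> F -c-> E -b-> D -c-> B -c-> C -b-> C -b-> C
End state C is not accepting.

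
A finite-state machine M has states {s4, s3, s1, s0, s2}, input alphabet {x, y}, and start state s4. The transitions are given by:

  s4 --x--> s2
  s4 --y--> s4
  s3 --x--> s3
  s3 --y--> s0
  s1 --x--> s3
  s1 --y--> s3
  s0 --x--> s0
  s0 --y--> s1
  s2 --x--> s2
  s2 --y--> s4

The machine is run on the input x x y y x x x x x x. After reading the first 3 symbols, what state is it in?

s4 → s2 → s2 → s4
After 3 symbols: s4.

s4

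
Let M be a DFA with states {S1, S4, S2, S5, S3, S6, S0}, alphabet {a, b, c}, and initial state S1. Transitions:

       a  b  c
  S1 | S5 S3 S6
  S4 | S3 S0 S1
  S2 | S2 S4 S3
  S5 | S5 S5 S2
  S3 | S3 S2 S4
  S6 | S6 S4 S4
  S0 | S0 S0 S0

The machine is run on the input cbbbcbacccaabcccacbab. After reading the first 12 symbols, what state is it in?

start at S1
read 'c': S1 → S6
read 'b': S6 → S4
read 'b': S4 → S0
read 'b': S0 → S0
read 'c': S0 → S0
read 'b': S0 → S0
read 'a': S0 → S0
read 'c': S0 → S0
read 'c': S0 → S0
read 'c': S0 → S0
read 'a': S0 → S0
read 'a': S0 → S0
After 12 symbols: S0.

S0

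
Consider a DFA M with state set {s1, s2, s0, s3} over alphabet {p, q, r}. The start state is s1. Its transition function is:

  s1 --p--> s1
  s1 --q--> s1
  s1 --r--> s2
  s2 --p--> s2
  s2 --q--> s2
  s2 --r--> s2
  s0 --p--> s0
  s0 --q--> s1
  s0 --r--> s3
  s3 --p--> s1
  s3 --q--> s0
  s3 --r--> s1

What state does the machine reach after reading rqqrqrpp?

s2

Trace: s1 -r-> s2 -q-> s2 -q-> s2 -r-> s2 -q-> s2 -r-> s2 -p-> s2 -p-> s2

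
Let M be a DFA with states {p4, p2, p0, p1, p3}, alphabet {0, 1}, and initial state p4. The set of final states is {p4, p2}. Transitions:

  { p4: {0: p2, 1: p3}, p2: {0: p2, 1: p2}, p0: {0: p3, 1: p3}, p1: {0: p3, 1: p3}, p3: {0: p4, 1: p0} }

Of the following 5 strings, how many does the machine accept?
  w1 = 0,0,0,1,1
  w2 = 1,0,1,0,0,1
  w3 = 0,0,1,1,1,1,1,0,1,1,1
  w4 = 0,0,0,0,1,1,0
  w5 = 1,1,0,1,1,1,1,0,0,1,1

5

w1: Trace: p4 -0-> p2 -0-> p2 -0-> p2 -1-> p2 -1-> p2  → end p2, accepted
w2: Trace: p4 -1-> p3 -0-> p4 -1-> p3 -0-> p4 -0-> p2 -1-> p2  → end p2, accepted
w3: Trace: p4 -0-> p2 -0-> p2 -1-> p2 -1-> p2 -1-> p2 -1-> p2 -1-> p2 -0-> p2 -1-> p2 -1-> p2 -1-> p2  → end p2, accepted
w4: Trace: p4 -0-> p2 -0-> p2 -0-> p2 -0-> p2 -1-> p2 -1-> p2 -0-> p2  → end p2, accepted
w5: Trace: p4 -1-> p3 -1-> p0 -0-> p3 -1-> p0 -1-> p3 -1-> p0 -1-> p3 -0-> p4 -0-> p2 -1-> p2 -1-> p2  → end p2, accepted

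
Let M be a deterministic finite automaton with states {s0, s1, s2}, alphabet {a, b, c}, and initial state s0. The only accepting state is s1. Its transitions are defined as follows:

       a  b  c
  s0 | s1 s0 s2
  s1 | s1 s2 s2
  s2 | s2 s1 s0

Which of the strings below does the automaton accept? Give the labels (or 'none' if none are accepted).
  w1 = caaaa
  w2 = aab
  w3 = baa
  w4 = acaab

w3, w4

w1:
  start at s0
  read 'c': s0 → s2
  read 'a': s2 → s2
  read 'a': s2 → s2
  read 'a': s2 → s2
  read 'a': s2 → s2
  end s2, rejected
w2:
  start at s0
  read 'a': s0 → s1
  read 'a': s1 → s1
  read 'b': s1 → s2
  end s2, rejected
w3:
  start at s0
  read 'b': s0 → s0
  read 'a': s0 → s1
  read 'a': s1 → s1
  end s1, accepted
w4:
  start at s0
  read 'a': s0 → s1
  read 'c': s1 → s2
  read 'a': s2 → s2
  read 'a': s2 → s2
  read 'b': s2 → s1
  end s1, accepted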